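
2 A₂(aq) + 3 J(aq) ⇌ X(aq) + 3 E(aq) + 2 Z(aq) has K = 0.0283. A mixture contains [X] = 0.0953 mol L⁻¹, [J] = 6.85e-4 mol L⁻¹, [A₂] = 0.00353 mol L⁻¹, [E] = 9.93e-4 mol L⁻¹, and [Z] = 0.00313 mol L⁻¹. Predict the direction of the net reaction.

Q = [X]·[E]³·[Z]² / ([A₂]²·[J]³) = (0.0953)·(9.93e-4)³·(0.00313)² / ((0.00353)²·(6.85e-4)³) = 0.228
Q = 0.228 > K = 0.0283, so the reverse reaction proceeds.

in the reverse direction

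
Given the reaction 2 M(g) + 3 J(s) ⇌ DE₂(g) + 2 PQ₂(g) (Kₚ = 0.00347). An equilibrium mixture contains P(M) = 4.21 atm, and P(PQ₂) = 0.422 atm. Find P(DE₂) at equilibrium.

P(DE₂) = 0.345 atm

(J is a pure solid — omitted from Kₚ.)
At equilibrium, Kₚ = P(DE₂)·P(PQ₂)² / P(M)² = 0.00347.
(P(DE₂))·(0.422)² / (4.21)² = 0.00347
P(DE₂) = 0.345 atm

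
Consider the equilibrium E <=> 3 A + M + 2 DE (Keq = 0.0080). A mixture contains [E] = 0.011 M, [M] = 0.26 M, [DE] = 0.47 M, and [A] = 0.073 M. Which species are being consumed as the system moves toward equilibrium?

Q = [A]³·[M]·[DE]² / [E] = (0.073)³·(0.26)·(0.47)² / (0.011) = 0.0020
Q = 0.0020 < Keq = 0.0080: net forward reaction.

E (reactants)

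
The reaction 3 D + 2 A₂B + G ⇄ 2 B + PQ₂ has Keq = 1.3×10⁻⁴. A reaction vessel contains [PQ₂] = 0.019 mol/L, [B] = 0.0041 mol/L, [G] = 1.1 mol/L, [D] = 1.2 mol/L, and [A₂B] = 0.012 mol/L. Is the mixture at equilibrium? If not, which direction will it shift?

Q = [B]²·[PQ₂] / ([D]³·[A₂B]²·[G]) = (0.0041)²·(0.019) / ((1.2)³·(0.012)²·(1.1)) = 0.0012
Q = 0.0012 > Keq = 1.3×10⁻⁴: net reverse reaction.

no; Q > K, reaction proceeds in reverse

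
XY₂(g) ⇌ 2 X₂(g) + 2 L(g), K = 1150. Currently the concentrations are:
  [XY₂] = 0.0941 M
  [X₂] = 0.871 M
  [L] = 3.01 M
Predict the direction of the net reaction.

Q = [X₂]²·[L]² / [XY₂] = (0.871)²·(3.01)² / (0.0941) = 73.0
Q = 73.0 < K = 1150, so the forward reaction proceeds.

to the right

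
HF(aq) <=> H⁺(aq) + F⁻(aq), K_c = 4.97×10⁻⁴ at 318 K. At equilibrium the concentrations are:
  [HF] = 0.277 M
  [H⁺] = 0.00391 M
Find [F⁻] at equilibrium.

[F⁻] = 0.0352 M

At equilibrium, K_c = [H⁺]·[F⁻] / [HF] = 4.97×10⁻⁴.
(0.00391)·([F⁻]) / (0.277) = 4.97×10⁻⁴
[F⁻] = 0.0352 M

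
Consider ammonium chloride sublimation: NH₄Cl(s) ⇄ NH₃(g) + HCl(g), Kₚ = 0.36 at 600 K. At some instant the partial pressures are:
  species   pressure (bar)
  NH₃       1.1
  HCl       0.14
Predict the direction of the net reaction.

in the forward direction

(NH₄Cl is a pure solid — omitted from Qₚ.)
Qₚ = P(NH₃)·P(HCl) = (1.1)·(0.14) = 0.15
Qₚ = 0.15 < Kₚ = 0.36, so the forward reaction proceeds.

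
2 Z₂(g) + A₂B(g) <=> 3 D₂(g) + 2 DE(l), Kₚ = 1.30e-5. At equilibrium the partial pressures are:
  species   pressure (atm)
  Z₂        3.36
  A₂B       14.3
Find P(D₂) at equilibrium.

P(D₂) = 0.128 atm

(DE is a pure liquid — omitted from Kₚ.)
At equilibrium, Kₚ = P(D₂)³ / (P(Z₂)²·P(A₂B)) = 1.30e-5.
(P(D₂))³ / ((3.36)²·(14.3)) = 1.30e-5
P(D₂)³ = 0.00210 ⇒ P(D₂) = 0.128 atm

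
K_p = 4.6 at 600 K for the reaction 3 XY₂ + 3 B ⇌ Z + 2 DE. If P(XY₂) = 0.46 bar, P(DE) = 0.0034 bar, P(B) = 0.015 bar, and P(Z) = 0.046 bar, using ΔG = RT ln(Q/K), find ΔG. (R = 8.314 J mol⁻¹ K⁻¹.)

Q_p = P(Z)·P(DE)² / (P(XY₂)³·P(B)³) = (0.046)·(0.0034)² / ((0.46)³·(0.015)³) = 1.62
ΔG = RT ln(Q_p/K_p) = (8.314 J mol⁻¹ K⁻¹)(600 K) × ln(1.62/4.6)
   = (4.988 kJ/mol)(-1.044) = -5.21 kJ/mol
ΔG < 0, so the forward reaction is spontaneous (proceeds forward).

ΔG = -5.21 kJ/mol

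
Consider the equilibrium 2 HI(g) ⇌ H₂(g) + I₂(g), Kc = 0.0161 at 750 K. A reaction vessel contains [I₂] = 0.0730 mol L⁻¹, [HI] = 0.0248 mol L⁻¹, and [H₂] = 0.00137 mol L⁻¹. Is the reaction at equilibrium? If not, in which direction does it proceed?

Qc = [H₂]·[I₂] / [HI]² = (0.00137)·(0.0730) / (0.0248)² = 0.163
Qc = 0.163 > Kc = 0.0161, so the reverse reaction proceeds.

toward reactants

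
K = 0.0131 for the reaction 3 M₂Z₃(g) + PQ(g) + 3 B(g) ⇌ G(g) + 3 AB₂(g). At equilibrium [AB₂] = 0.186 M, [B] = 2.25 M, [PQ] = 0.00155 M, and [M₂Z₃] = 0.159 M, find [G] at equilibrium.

[G] = 1.44×10⁻⁴ M

At equilibrium, K = [G]·[AB₂]³ / ([M₂Z₃]³·[PQ]·[B]³) = 0.0131.
([G])·(0.186)³ / ((0.159)³·(0.00155)·(2.25)³) = 0.0131
[G] = 1.44×10⁻⁴ M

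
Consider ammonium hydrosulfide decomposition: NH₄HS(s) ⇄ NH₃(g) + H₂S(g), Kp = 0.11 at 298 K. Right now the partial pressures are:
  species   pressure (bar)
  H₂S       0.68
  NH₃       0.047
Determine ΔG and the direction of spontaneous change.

(NH₄HS is a pure solid — omitted from Qp.)
Qp = P(NH₃)·P(H₂S) = (0.047)·(0.68) = 0.0320
ΔG = RT ln(Qp/Kp) = (8.314 J mol⁻¹ K⁻¹)(298 K) × ln(0.0320/0.11)
   = (2.478 kJ/mol)(-1.235) = -3.06 kJ/mol
ΔG < 0, so the forward reaction is spontaneous (proceeds forward).

ΔG = -3.06 kJ/mol; the forward reaction is spontaneous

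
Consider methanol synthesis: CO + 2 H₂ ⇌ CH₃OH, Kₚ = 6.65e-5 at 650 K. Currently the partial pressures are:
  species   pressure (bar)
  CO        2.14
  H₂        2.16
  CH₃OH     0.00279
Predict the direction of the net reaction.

in the reverse direction

Qₚ = P(CH₃OH) / (P(CO)·P(H₂)²) = (0.00279) / ((2.14)·(2.16)²) = 2.79e-4
Qₚ = 2.79e-4 > Kₚ = 6.65e-5, so the reverse reaction proceeds.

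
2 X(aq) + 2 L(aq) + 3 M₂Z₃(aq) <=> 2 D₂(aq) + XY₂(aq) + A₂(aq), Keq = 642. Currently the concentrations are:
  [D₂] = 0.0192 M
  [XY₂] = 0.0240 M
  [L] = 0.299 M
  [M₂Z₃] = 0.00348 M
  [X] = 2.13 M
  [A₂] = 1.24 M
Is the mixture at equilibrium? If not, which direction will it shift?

Q = [D₂]²·[XY₂]·[A₂] / ([X]²·[L]²·[M₂Z₃]³) = (0.0192)²·(0.0240)·(1.24) / ((2.13)²·(0.299)²·(0.00348)³) = 642
Q = 642 = Keq; the system is at equilibrium.

yes, at equilibrium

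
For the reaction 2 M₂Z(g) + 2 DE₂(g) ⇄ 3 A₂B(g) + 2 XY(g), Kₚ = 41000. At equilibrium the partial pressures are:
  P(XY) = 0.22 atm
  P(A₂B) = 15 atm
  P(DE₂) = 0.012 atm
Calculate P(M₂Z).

At equilibrium, Kₚ = P(A₂B)³·P(XY)² / (P(M₂Z)²·P(DE₂)²) = 41000.
(15)³·(0.22)² / ((P(M₂Z))²·(0.012)²) = 41000
P(M₂Z)² = 27.7 ⇒ P(M₂Z) = 5.3 atm

P(M₂Z) = 5.3 atm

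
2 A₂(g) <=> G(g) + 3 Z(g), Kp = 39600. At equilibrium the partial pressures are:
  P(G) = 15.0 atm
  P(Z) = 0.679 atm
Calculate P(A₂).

P(A₂) = 0.0109 atm

At equilibrium, Kp = P(G)·P(Z)³ / P(A₂)² = 39600.
(15.0)·(0.679)³ / (P(A₂))² = 39600
P(A₂)² = 1.19×10⁻⁴ ⇒ P(A₂) = 0.0109 atm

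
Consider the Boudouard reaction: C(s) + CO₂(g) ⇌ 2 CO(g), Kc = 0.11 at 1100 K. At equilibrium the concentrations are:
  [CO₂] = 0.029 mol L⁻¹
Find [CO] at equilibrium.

(C is a pure solid — omitted from Kc.)
At equilibrium, Kc = [CO]² / [CO₂] = 0.11.
([CO])² / (0.029) = 0.11
[CO]² = 0.00319 ⇒ [CO] = 0.056 mol L⁻¹

[CO] = 0.056 mol L⁻¹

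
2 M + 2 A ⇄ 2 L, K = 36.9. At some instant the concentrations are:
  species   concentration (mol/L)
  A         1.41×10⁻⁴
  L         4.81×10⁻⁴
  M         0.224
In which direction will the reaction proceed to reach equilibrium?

Q = [L]² / ([M]²·[A]²) = (4.81×10⁻⁴)² / ((0.224)²·(1.41×10⁻⁴)²) = 232
Q = 232 > K = 36.9, so the reverse reaction proceeds.

in the reverse direction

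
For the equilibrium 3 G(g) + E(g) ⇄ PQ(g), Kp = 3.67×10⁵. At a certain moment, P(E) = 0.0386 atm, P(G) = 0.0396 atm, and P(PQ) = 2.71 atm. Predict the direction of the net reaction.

toward reactants

Qp = P(PQ) / (P(G)³·P(E)) = (2.71) / ((0.0396)³·(0.0386)) = 1.13×10⁶
Qp = 1.13×10⁶ > Kp = 3.67×10⁵, so the reverse reaction proceeds.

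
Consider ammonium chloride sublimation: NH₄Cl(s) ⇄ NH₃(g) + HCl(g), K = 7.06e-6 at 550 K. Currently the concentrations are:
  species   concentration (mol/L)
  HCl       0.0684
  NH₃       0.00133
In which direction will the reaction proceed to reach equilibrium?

(NH₄Cl is a pure solid — omitted from Q.)
Q = [NH₃]·[HCl] = (0.00133)·(0.0684) = 9.10e-5
Q = 9.10e-5 > K = 7.06e-6, so the reverse reaction proceeds.

to the left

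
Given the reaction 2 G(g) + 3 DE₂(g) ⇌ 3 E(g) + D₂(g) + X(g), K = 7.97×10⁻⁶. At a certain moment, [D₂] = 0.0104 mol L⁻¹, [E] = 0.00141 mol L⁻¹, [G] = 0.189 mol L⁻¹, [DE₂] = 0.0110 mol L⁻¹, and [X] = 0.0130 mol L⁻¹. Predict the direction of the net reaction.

at equilibrium

Q = [E]³·[D₂]·[X] / ([G]²·[DE₂]³) = (0.00141)³·(0.0104)·(0.0130) / ((0.189)²·(0.0110)³) = 7.97×10⁻⁶
Q = 7.97×10⁻⁶ = K, so the system is already at equilibrium.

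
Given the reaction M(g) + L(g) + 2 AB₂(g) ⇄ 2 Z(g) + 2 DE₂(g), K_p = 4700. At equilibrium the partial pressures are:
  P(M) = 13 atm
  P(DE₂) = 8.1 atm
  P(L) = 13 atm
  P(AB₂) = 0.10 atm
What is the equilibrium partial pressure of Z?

P(Z) = 11 atm

At equilibrium, K_p = P(Z)²·P(DE₂)² / (P(M)·P(L)·P(AB₂)²) = 4700.
(P(Z))²·(8.1)² / ((13)·(13)·(0.10)²) = 4700
P(Z)² = 121 ⇒ P(Z) = 11 atm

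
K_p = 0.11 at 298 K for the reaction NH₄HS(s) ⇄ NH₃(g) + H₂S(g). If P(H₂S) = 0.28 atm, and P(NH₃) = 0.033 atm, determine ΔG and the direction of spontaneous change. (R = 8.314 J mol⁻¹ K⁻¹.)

(NH₄HS is a pure solid — omitted from Q_p.)
Q_p = P(NH₃)·P(H₂S) = (0.033)·(0.28) = 0.00924
ΔG = RT ln(Q_p/K_p) = (8.314 J mol⁻¹ K⁻¹)(298 K) × ln(0.00924/0.11)
   = (2.478 kJ/mol)(-2.477) = -6.14 kJ/mol
ΔG < 0, so the forward reaction is spontaneous (proceeds forward).

ΔG = -6.14 kJ/mol; the forward reaction is spontaneous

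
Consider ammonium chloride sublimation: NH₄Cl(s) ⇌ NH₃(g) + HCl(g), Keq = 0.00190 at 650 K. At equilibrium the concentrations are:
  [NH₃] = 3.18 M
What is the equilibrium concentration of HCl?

(NH₄Cl is a pure solid — omitted from Keq.)
At equilibrium, Keq = [NH₃]·[HCl] = 0.00190.
(3.18)·([HCl]) = 0.00190
[HCl] = 5.97e-4 M

[HCl] = 5.97e-4 M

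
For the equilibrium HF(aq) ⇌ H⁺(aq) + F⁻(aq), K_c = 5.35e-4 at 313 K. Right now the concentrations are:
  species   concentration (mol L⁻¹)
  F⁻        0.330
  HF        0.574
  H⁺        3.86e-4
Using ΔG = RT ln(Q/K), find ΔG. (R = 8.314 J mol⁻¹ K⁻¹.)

ΔG = -2.29 kJ/mol

Q_c = [H⁺]·[F⁻] / [HF] = (3.86e-4)·(0.330) / (0.574) = 2.22e-4
ΔG = RT ln(Q_c/K_c) = (8.314 J mol⁻¹ K⁻¹)(313 K) × ln(2.22e-4/5.35e-4)
   = (2.602 kJ/mol)(-0.8796) = -2.29 kJ/mol
ΔG < 0, so the forward reaction is spontaneous (proceeds forward).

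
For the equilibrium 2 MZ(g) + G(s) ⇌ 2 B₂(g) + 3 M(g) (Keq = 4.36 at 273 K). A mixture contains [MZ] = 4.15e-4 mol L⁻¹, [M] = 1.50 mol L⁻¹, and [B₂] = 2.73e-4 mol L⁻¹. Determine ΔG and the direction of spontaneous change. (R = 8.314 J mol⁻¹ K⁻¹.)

ΔG = -2.48 kJ/mol; the forward reaction is spontaneous

(G is a pure solid — omitted from Q.)
Q = [B₂]²·[M]³ / [MZ]² = (2.73e-4)²·(1.50)³ / (4.15e-4)² = 1.46
ΔG = RT ln(Q/Keq) = (8.314 J mol⁻¹ K⁻¹)(273 K) × ln(1.46/4.36)
   = (2.270 kJ/mol)(-1.094) = -2.48 kJ/mol
ΔG < 0, so the forward reaction is spontaneous (proceeds forward).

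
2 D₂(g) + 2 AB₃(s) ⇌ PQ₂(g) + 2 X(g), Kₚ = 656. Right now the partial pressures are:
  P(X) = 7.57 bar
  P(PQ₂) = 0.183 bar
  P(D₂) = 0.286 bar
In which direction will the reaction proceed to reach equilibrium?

in the forward direction

(AB₃ is a pure solid — omitted from Qₚ.)
Qₚ = P(PQ₂)·P(X)² / P(D₂)² = (0.183)·(7.57)² / (0.286)² = 128
Qₚ = 128 < Kₚ = 656, so the forward reaction proceeds.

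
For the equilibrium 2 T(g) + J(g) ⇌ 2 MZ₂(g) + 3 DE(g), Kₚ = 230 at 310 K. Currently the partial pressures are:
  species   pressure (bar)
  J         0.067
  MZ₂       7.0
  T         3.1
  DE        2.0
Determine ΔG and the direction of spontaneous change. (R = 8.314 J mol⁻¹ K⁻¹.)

Qₚ = P(MZ₂)²·P(DE)³ / (P(T)²·P(J)) = (7.0)²·(2.0)³ / ((3.1)²·(0.067)) = 609
ΔG = RT ln(Qₚ/Kₚ) = (8.314 J mol⁻¹ K⁻¹)(310 K) × ln(609/230)
   = (2.577 kJ/mol)(0.9737) = 2.51 kJ/mol
ΔG > 0, so the forward reaction is non-spontaneous (proceeds in reverse).

ΔG = 2.51 kJ/mol; the forward reaction is non-spontaneous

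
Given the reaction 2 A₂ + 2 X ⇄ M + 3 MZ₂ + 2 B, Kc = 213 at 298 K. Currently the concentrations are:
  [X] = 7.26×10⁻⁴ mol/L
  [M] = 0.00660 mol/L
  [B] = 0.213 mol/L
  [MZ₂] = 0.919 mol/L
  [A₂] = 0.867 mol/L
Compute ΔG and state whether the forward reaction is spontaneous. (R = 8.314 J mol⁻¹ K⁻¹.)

ΔG = 2.51 kJ/mol; the forward reaction is non-spontaneous

Qc = [M]·[MZ₂]³·[B]² / ([A₂]²·[X]²) = (0.00660)·(0.919)³·(0.213)² / ((0.867)²·(7.26×10⁻⁴)²) = 587
ΔG = RT ln(Qc/Kc) = (8.314 J mol⁻¹ K⁻¹)(298 K) × ln(587/213)
   = (2.478 kJ/mol)(1.014) = 2.51 kJ/mol
ΔG > 0, so the forward reaction is non-spontaneous (proceeds in reverse).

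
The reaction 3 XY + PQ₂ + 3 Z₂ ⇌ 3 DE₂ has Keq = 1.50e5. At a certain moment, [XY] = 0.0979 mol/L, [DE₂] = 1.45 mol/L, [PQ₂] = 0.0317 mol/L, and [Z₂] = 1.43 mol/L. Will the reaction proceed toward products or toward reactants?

forward (toward products)

Q = [DE₂]³ / ([XY]³·[PQ₂]·[Z₂]³) = (1.45)³ / ((0.0979)³·(0.0317)·(1.43)³) = 35100
Q = 35100 < Keq = 1.50e5, so the forward reaction proceeds.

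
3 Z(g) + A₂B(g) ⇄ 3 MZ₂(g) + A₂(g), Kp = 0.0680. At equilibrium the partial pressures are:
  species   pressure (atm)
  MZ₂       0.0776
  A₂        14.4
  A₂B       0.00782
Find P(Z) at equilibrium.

P(Z) = 2.33 atm

At equilibrium, Kp = P(MZ₂)³·P(A₂) / (P(Z)³·P(A₂B)) = 0.0680.
(0.0776)³·(14.4) / ((P(Z))³·(0.00782)) = 0.0680
P(Z)³ = 12.7 ⇒ P(Z) = 2.33 atm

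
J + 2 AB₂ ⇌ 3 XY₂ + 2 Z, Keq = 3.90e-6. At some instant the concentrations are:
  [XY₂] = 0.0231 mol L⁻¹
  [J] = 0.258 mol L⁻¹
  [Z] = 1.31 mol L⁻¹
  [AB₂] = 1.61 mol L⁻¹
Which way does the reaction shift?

to the left

Q = [XY₂]³·[Z]² / ([J]·[AB₂]²) = (0.0231)³·(1.31)² / ((0.258)·(1.61)²) = 3.16e-5
Q = 3.16e-5 > Keq = 3.90e-6, so the reverse reaction proceeds.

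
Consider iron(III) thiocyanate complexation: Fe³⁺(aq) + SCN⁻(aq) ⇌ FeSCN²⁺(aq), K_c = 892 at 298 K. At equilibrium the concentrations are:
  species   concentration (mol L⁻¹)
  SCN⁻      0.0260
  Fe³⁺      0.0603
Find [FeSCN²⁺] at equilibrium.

At equilibrium, K_c = [FeSCN²⁺] / ([Fe³⁺]·[SCN⁻]) = 892.
([FeSCN²⁺]) / ((0.0603)·(0.0260)) = 892
[FeSCN²⁺] = 1.40 mol L⁻¹

[FeSCN²⁺] = 1.40 mol L⁻¹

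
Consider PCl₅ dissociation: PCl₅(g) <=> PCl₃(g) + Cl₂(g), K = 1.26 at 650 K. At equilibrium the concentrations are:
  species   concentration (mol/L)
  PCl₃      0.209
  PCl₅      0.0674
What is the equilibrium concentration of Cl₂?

At equilibrium, K = [PCl₃]·[Cl₂] / [PCl₅] = 1.26.
(0.209)·([Cl₂]) / (0.0674) = 1.26
[Cl₂] = 0.406 mol/L

[Cl₂] = 0.406 mol/L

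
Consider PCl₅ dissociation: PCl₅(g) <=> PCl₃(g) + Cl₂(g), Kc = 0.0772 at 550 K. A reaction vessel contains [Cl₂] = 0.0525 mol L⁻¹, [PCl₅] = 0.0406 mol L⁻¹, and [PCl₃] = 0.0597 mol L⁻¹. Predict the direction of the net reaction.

Qc = [PCl₃]·[Cl₂] / [PCl₅] = (0.0597)·(0.0525) / (0.0406) = 0.0772
Qc = 0.0772 = Kc, so the system is already at equilibrium.

neither direction; the system is at equilibrium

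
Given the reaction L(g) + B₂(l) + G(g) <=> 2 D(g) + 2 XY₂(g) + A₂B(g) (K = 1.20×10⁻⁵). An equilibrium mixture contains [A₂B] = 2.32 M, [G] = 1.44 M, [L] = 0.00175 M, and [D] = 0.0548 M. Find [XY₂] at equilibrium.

(B₂ is a pure liquid — omitted from K.)
At equilibrium, K = [D]²·[XY₂]²·[A₂B] / ([L]·[G]) = 1.20×10⁻⁵.
(0.0548)²·([XY₂])²·(2.32) / ((0.00175)·(1.44)) = 1.20×10⁻⁵
[XY₂]² = 4.34×10⁻⁶ ⇒ [XY₂] = 0.00208 M

[XY₂] = 0.00208 M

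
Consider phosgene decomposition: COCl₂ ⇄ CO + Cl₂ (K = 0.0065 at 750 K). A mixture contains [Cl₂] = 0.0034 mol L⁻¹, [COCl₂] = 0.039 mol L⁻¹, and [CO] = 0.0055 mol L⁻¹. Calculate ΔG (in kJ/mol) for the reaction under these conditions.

ΔG = -16.3 kJ/mol

Q = [CO]·[Cl₂] / [COCl₂] = (0.0055)·(0.0034) / (0.039) = 4.79×10⁻⁴
ΔG = RT ln(Q/K) = (8.314 J mol⁻¹ K⁻¹)(750 K) × ln(4.79×10⁻⁴/0.0065)
   = (6.236 kJ/mol)(-2.608) = -16.3 kJ/mol
ΔG < 0, so the forward reaction is spontaneous (proceeds forward).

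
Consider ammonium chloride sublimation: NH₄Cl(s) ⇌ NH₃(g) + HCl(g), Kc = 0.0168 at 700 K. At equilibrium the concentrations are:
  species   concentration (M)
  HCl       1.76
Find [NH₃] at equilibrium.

[NH₃] = 0.00955 M

(NH₄Cl is a pure solid — omitted from Kc.)
At equilibrium, Kc = [NH₃]·[HCl] = 0.0168.
([NH₃])·(1.76) = 0.0168
[NH₃] = 0.00955 M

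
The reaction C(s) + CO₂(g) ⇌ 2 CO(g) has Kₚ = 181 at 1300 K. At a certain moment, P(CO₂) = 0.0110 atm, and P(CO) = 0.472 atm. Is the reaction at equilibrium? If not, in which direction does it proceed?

in the forward direction

(C is a pure solid — omitted from Qₚ.)
Qₚ = P(CO)² / P(CO₂) = (0.472)² / (0.0110) = 20.3
Qₚ = 20.3 < Kₚ = 181, so the forward reaction proceeds.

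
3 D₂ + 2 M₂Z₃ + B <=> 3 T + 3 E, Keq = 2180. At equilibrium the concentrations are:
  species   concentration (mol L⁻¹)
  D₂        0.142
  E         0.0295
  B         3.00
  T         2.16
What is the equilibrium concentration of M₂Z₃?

[M₂Z₃] = 0.00372 mol L⁻¹

At equilibrium, Keq = [T]³·[E]³ / ([D₂]³·[M₂Z₃]²·[B]) = 2180.
(2.16)³·(0.0295)³ / ((0.142)³·([M₂Z₃])²·(3.00)) = 2180
[M₂Z₃]² = 1.38×10⁻⁵ ⇒ [M₂Z₃] = 0.00372 mol L⁻¹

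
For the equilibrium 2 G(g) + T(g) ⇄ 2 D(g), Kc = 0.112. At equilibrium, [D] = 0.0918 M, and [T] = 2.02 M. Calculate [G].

[G] = 0.193 M

At equilibrium, Kc = [D]² / ([G]²·[T]) = 0.112.
(0.0918)² / (([G])²·(2.02)) = 0.112
[G]² = 0.0372 ⇒ [G] = 0.193 M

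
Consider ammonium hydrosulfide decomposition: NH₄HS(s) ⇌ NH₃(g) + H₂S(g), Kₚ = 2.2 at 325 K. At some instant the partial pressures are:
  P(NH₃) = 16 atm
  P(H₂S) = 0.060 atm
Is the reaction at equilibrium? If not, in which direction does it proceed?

(NH₄HS is a pure solid — omitted from Qₚ.)
Qₚ = P(NH₃)·P(H₂S) = (16)·(0.060) = 0.96
Qₚ = 0.96 < Kₚ = 2.2, so the forward reaction proceeds.

forward (toward products)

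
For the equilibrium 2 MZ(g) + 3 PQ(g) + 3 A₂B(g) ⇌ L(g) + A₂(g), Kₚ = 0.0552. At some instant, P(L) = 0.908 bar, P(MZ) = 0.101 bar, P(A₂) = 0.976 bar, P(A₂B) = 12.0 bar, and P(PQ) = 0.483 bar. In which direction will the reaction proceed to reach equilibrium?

Qₚ = P(L)·P(A₂) / (P(MZ)²·P(PQ)³·P(A₂B)³) = (0.908)·(0.976) / ((0.101)²·(0.483)³·(12.0)³) = 0.446
Qₚ = 0.446 > Kₚ = 0.0552, so the reverse reaction proceeds.

in the reverse direction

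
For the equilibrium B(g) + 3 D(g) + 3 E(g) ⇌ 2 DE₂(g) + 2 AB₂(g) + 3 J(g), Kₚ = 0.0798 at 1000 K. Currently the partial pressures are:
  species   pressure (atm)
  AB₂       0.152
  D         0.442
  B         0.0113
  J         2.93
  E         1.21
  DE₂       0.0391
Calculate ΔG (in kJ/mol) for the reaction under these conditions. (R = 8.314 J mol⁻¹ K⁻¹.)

Qₚ = P(DE₂)²·P(AB₂)²·P(J)³ / (P(B)·P(D)³·P(E)³) = (0.0391)²·(0.152)²·(2.93)³ / ((0.0113)·(0.442)³·(1.21)³) = 0.514
ΔG = RT ln(Qₚ/Kₚ) = (8.314 J mol⁻¹ K⁻¹)(1000 K) × ln(0.514/0.0798)
   = (8.314 kJ/mol)(1.863) = 15.5 kJ/mol
ΔG > 0, so the forward reaction is non-spontaneous (proceeds in reverse).

ΔG = 15.5 kJ/mol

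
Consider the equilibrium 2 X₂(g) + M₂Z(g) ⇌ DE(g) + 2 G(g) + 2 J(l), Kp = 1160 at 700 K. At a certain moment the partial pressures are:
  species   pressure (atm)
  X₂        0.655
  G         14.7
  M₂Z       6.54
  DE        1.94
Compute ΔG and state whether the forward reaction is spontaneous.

ΔG = -11.9 kJ/mol; the forward reaction is spontaneous

(J is a pure liquid — omitted from Qp.)
Qp = P(DE)·P(G)² / (P(X₂)²·P(M₂Z)) = (1.94)·(14.7)² / ((0.655)²·(6.54)) = 149
ΔG = RT ln(Qp/Kp) = (8.314 J mol⁻¹ K⁻¹)(700 K) × ln(149/1160)
   = (5.820 kJ/mol)(-2.052) = -11.9 kJ/mol
ΔG < 0, so the forward reaction is spontaneous (proceeds forward).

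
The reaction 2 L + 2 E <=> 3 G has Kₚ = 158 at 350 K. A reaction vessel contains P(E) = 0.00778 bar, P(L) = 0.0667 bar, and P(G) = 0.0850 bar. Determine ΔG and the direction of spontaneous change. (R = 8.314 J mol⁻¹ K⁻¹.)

ΔG = 7.77 kJ/mol; the forward reaction is non-spontaneous

Qₚ = P(G)³ / (P(L)²·P(E)²) = (0.0850)³ / ((0.0667)²·(0.00778)²) = 2280
ΔG = RT ln(Qₚ/Kₚ) = (8.314 J mol⁻¹ K⁻¹)(350 K) × ln(2280/158)
   = (2.910 kJ/mol)(2.669) = 7.77 kJ/mol
ΔG > 0, so the forward reaction is non-spontaneous (proceeds in reverse).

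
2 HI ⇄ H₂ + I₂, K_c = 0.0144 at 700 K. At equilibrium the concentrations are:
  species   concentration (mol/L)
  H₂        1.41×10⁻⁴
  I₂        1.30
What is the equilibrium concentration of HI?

At equilibrium, K_c = [H₂]·[I₂] / [HI]² = 0.0144.
(1.41×10⁻⁴)·(1.30) / ([HI])² = 0.0144
[HI]² = 0.0127 ⇒ [HI] = 0.113 mol/L

[HI] = 0.113 mol/L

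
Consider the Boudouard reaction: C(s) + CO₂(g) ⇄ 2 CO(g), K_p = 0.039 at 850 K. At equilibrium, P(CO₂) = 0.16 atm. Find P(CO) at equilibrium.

P(CO) = 0.079 atm

(C is a pure solid — omitted from K_p.)
At equilibrium, K_p = P(CO)² / P(CO₂) = 0.039.
(P(CO))² / (0.16) = 0.039
P(CO)² = 0.00624 ⇒ P(CO) = 0.079 atm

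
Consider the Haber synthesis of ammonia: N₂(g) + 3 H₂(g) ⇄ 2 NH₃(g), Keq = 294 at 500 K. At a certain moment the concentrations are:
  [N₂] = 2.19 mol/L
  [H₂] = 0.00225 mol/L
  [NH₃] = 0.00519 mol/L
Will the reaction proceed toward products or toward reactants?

Q = [NH₃]² / ([N₂]·[H₂]³) = (0.00519)² / ((2.19)·(0.00225)³) = 1080
Q = 1080 > Keq = 294, so the reverse reaction proceeds.

toward reactants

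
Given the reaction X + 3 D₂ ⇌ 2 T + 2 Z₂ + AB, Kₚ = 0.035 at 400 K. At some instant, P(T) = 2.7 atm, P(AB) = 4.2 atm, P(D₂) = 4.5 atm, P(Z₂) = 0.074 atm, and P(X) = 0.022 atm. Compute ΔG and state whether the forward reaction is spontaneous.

ΔG = 2.90 kJ/mol; the forward reaction is non-spontaneous

Qₚ = P(T)²·P(Z₂)²·P(AB) / (P(X)·P(D₂)³) = (2.7)²·(0.074)²·(4.2) / ((0.022)·(4.5)³) = 0.0836
ΔG = RT ln(Qₚ/Kₚ) = (8.314 J mol⁻¹ K⁻¹)(400 K) × ln(0.0836/0.035)
   = (3.326 kJ/mol)(0.8707) = 2.90 kJ/mol
ΔG > 0, so the forward reaction is non-spontaneous (proceeds in reverse).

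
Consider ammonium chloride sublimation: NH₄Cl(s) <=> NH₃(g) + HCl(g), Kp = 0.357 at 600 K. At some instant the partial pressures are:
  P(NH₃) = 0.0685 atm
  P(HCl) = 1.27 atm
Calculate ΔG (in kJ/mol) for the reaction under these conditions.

(NH₄Cl is a pure solid — omitted from Qp.)
Qp = P(NH₃)·P(HCl) = (0.0685)·(1.27) = 0.0870
ΔG = RT ln(Qp/Kp) = (8.314 J mol⁻¹ K⁻¹)(600 K) × ln(0.0870/0.357)
   = (4.988 kJ/mol)(-1.412) = -7.04 kJ/mol
ΔG < 0, so the forward reaction is spontaneous (proceeds forward).

ΔG = -7.04 kJ/mol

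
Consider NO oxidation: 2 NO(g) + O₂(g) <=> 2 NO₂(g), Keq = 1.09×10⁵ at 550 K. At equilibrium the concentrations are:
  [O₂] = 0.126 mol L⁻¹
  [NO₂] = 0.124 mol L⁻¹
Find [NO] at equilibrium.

At equilibrium, Keq = [NO₂]² / ([NO]²·[O₂]) = 1.09×10⁵.
(0.124)² / (([NO])²·(0.126)) = 1.09×10⁵
[NO]² = 1.12×10⁻⁶ ⇒ [NO] = 0.00106 mol L⁻¹

[NO] = 0.00106 mol L⁻¹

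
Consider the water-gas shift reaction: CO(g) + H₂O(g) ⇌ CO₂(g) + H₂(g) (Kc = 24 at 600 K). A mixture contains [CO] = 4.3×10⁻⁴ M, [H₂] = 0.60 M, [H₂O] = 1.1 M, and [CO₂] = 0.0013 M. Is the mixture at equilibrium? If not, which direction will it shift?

Qc = [CO₂]·[H₂] / ([CO]·[H₂O]) = (0.0013)·(0.60) / ((4.3×10⁻⁴)·(1.1)) = 1.6
Qc = 1.6 < Kc = 24: net forward reaction.

no; Q < K, reaction proceeds forward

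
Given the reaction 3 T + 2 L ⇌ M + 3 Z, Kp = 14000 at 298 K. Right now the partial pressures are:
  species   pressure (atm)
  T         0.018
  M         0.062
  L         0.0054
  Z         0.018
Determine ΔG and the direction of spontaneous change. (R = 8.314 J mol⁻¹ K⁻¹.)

Qp = P(M)·P(Z)³ / (P(T)³·P(L)²) = (0.062)·(0.018)³ / ((0.018)³·(0.0054)²) = 2130
ΔG = RT ln(Qp/Kp) = (8.314 J mol⁻¹ K⁻¹)(298 K) × ln(2130/14000)
   = (2.478 kJ/mol)(-1.883) = -4.67 kJ/mol
ΔG < 0, so the forward reaction is spontaneous (proceeds forward).

ΔG = -4.67 kJ/mol; the forward reaction is spontaneous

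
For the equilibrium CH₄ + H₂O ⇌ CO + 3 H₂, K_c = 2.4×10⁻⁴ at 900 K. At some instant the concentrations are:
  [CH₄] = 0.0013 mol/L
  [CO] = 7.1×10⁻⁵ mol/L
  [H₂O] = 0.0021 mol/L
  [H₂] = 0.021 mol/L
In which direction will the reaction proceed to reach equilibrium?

Q_c = [CO]·[H₂]³ / ([CH₄]·[H₂O]) = (7.1×10⁻⁵)·(0.021)³ / ((0.0013)·(0.0021)) = 2.4×10⁻⁴
Q_c = 2.4×10⁻⁴ = K_c, so the system is already at equilibrium.

at equilibrium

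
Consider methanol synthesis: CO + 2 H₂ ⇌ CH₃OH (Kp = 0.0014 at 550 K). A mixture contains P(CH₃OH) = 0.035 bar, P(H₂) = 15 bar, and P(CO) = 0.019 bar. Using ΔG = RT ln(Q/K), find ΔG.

Qp = P(CH₃OH) / (P(CO)·P(H₂)²) = (0.035) / ((0.019)·(15)²) = 0.00819
ΔG = RT ln(Qp/Kp) = (8.314 J mol⁻¹ K⁻¹)(550 K) × ln(0.00819/0.0014)
   = (4.573 kJ/mol)(1.766) = 8.08 kJ/mol
ΔG > 0, so the forward reaction is non-spontaneous (proceeds in reverse).

ΔG = 8.08 kJ/mol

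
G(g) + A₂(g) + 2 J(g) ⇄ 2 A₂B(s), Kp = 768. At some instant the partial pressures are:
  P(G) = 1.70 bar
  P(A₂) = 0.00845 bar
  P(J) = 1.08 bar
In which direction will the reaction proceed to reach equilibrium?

(A₂B is a pure solid — omitted from Qp.)
Qp = 1 / (P(G)·P(A₂)·P(J)²) = 1 / ((1.70)·(0.00845)·(1.08)²) = 59.7
Qp = 59.7 < Kp = 768, so the forward reaction proceeds.

in the forward direction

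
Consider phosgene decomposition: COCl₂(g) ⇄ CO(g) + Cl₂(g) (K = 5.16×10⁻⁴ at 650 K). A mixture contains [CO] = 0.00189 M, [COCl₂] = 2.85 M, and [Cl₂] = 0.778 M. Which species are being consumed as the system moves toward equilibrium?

none (at equilibrium)

Q = [CO]·[Cl₂] / [COCl₂] = (0.00189)·(0.778) / (2.85) = 5.16×10⁻⁴
Q = 5.16×10⁻⁴ = K; the system is at equilibrium.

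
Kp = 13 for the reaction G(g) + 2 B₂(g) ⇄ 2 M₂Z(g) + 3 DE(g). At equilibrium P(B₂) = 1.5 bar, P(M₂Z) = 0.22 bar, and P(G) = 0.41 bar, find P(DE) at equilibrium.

P(DE) = 6.3 bar

At equilibrium, Kp = P(M₂Z)²·P(DE)³ / (P(G)·P(B₂)²) = 13.
(0.22)²·(P(DE))³ / ((0.41)·(1.5)²) = 13
P(DE)³ = 248 ⇒ P(DE) = 6.3 bar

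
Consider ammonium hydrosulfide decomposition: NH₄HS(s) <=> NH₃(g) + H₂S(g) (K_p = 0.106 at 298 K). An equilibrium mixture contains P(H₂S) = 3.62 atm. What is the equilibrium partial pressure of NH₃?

(NH₄HS is a pure solid — omitted from K_p.)
At equilibrium, K_p = P(NH₃)·P(H₂S) = 0.106.
(P(NH₃))·(3.62) = 0.106
P(NH₃) = 0.0293 atm

P(NH₃) = 0.0293 atm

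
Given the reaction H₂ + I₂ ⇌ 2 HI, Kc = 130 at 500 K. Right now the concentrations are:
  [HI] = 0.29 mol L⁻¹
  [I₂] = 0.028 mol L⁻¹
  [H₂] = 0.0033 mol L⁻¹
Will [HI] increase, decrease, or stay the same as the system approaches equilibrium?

Qc = [HI]² / ([H₂]·[I₂]) = (0.29)² / ((0.0033)·(0.028)) = 910
Qc = 910 > Kc = 130: net reverse reaction.
HI is a product, so it decreases.

decrease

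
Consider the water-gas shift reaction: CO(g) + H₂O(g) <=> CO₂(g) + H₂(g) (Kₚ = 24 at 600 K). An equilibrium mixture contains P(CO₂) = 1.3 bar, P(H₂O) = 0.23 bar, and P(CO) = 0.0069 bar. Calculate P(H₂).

At equilibrium, Kₚ = P(CO₂)·P(H₂) / (P(CO)·P(H₂O)) = 24.
(1.3)·(P(H₂)) / ((0.0069)·(0.23)) = 24
P(H₂) = 0.0293 = 0.029 bar

P(H₂) = 0.029 bar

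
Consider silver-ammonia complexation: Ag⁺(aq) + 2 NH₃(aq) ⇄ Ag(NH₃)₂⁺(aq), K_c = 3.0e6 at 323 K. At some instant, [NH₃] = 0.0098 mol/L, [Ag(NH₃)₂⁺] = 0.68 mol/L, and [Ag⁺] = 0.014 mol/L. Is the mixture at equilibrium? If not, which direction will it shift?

Q_c = [Ag(NH₃)₂⁺] / ([Ag⁺]·[NH₃]²) = (0.68) / ((0.014)·(0.0098)²) = 5.1e5
Q_c = 5.1e5 < K_c = 3.0e6: net forward reaction.

no; Q < K, reaction proceeds forward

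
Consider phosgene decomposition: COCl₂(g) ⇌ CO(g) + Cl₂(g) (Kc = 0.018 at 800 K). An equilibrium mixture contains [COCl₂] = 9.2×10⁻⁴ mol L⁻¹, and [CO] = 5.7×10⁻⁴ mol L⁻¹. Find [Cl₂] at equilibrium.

At equilibrium, Kc = [CO]·[Cl₂] / [COCl₂] = 0.018.
(5.7×10⁻⁴)·([Cl₂]) / (9.2×10⁻⁴) = 0.018
[Cl₂] = 0.0291 = 0.029 mol L⁻¹

[Cl₂] = 0.029 mol L⁻¹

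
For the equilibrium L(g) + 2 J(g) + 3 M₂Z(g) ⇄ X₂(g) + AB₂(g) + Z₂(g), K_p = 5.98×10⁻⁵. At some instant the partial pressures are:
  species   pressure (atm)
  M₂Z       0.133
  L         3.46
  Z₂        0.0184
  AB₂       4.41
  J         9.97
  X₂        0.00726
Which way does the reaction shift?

Q_p = P(X₂)·P(AB₂)·P(Z₂) / (P(L)·P(J)²·P(M₂Z)³) = (0.00726)·(4.41)·(0.0184) / ((3.46)·(9.97)²·(0.133)³) = 7.28×10⁻⁴
Q_p = 7.28×10⁻⁴ > K_p = 5.98×10⁻⁵, so the reverse reaction proceeds.

toward reactants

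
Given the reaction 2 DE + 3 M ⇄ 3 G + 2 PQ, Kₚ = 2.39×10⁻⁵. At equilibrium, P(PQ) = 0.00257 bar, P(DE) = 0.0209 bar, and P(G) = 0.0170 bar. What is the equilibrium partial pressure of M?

P(M) = 0.146 bar

At equilibrium, Kₚ = P(G)³·P(PQ)² / (P(DE)²·P(M)³) = 2.39×10⁻⁵.
(0.0170)³·(0.00257)² / ((0.0209)²·(P(M))³) = 2.39×10⁻⁵
P(M)³ = 0.00311 ⇒ P(M) = 0.146 bar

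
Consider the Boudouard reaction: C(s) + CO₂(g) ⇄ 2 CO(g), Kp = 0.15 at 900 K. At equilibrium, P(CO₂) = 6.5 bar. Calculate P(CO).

P(CO) = 0.99 bar

(C is a pure solid — omitted from Kp.)
At equilibrium, Kp = P(CO)² / P(CO₂) = 0.15.
(P(CO))² / (6.5) = 0.15
P(CO)² = 0.975 ⇒ P(CO) = 0.99 bar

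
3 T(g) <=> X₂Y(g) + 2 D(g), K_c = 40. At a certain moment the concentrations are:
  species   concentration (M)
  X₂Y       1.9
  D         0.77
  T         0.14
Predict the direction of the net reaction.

Q_c = [X₂Y]·[D]² / [T]³ = (1.9)·(0.77)² / (0.14)³ = 410
Q_c = 410 > K_c = 40, so the reverse reaction proceeds.

to the left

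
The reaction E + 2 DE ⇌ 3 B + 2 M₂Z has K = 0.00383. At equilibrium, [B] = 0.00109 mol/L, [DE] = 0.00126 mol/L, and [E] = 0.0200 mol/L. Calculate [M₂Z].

At equilibrium, K = [B]³·[M₂Z]² / ([E]·[DE]²) = 0.00383.
(0.00109)³·([M₂Z])² / ((0.0200)·(0.00126)²) = 0.00383
[M₂Z]² = 0.0939 ⇒ [M₂Z] = 0.306 mol/L

[M₂Z] = 0.306 mol/L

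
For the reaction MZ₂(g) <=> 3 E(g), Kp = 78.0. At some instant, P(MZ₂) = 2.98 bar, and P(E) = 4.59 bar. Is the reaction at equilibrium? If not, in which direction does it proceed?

Qp = P(E)³ / P(MZ₂) = (4.59)³ / (2.98) = 32.5
Qp = 32.5 < Kp = 78.0, so the forward reaction proceeds.

forward (toward products)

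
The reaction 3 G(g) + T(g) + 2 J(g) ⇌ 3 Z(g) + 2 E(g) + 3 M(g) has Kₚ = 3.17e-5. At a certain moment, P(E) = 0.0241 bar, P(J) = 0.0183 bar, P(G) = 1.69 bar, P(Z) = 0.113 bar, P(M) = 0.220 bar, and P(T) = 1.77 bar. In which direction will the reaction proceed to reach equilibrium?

forward (toward products)

Qₚ = P(Z)³·P(E)²·P(M)³ / (P(G)³·P(T)·P(J)²) = (0.113)³·(0.0241)²·(0.220)³ / ((1.69)³·(1.77)·(0.0183)²) = 3.12e-6
Qₚ = 3.12e-6 < Kₚ = 3.17e-5, so the forward reaction proceeds.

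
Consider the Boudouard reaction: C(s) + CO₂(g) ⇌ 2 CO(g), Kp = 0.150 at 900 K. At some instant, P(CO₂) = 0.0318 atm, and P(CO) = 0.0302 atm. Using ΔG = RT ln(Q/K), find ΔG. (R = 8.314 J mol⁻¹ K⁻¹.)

(C is a pure solid — omitted from Qp.)
Qp = P(CO)² / P(CO₂) = (0.0302)² / (0.0318) = 0.0287
ΔG = RT ln(Qp/Kp) = (8.314 J mol⁻¹ K⁻¹)(900 K) × ln(0.0287/0.150)
   = (7.483 kJ/mol)(-1.654) = -12.4 kJ/mol
ΔG < 0, so the forward reaction is spontaneous (proceeds forward).

ΔG = -12.4 kJ/mol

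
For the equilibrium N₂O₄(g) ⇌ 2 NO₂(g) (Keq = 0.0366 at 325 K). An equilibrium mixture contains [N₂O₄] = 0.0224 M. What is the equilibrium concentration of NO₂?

[NO₂] = 0.0286 M

At equilibrium, Keq = [NO₂]² / [N₂O₄] = 0.0366.
([NO₂])² / (0.0224) = 0.0366
[NO₂]² = 8.20×10⁻⁴ ⇒ [NO₂] = 0.0286 M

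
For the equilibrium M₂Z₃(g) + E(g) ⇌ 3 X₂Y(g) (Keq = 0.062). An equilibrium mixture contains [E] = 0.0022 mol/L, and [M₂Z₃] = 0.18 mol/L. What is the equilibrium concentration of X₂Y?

[X₂Y] = 0.029 mol/L

At equilibrium, Keq = [X₂Y]³ / ([M₂Z₃]·[E]) = 0.062.
([X₂Y])³ / ((0.18)·(0.0022)) = 0.062
[X₂Y]³ = 2.46×10⁻⁵ ⇒ [X₂Y] = 0.029 mol/L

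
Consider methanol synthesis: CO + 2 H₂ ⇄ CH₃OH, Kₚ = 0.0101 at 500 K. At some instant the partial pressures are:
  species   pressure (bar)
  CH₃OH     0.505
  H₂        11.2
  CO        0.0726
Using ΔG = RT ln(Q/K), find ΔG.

ΔG = 7.08 kJ/mol

Qₚ = P(CH₃OH) / (P(CO)·P(H₂)²) = (0.505) / ((0.0726)·(11.2)²) = 0.0555
ΔG = RT ln(Qₚ/Kₚ) = (8.314 J mol⁻¹ K⁻¹)(500 K) × ln(0.0555/0.0101)
   = (4.157 kJ/mol)(1.704) = 7.08 kJ/mol
ΔG > 0, so the forward reaction is non-spontaneous (proceeds in reverse).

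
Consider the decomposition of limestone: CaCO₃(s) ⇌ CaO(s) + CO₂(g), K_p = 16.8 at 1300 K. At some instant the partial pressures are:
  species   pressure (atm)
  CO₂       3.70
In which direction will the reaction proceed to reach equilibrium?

(CaCO₃, CaO are pure solids — omitted from Q_p.)
Q_p = P(CO₂) = 3.70
Q_p = 3.70 < K_p = 16.8, so the forward reaction proceeds.

in the forward direction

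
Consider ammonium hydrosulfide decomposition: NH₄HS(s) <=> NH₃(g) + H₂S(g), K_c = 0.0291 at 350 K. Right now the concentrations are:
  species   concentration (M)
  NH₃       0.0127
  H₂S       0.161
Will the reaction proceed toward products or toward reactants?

in the forward direction

(NH₄HS is a pure solid — omitted from Q_c.)
Q_c = [NH₃]·[H₂S] = (0.0127)·(0.161) = 0.00204
Q_c = 0.00204 < K_c = 0.0291, so the forward reaction proceeds.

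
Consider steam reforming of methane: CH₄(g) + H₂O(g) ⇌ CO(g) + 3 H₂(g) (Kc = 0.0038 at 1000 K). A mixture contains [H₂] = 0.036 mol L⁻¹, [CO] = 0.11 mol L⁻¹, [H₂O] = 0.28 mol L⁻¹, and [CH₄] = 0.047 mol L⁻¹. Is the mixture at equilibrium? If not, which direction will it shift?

no; Q < K, reaction proceeds forward

Qc = [CO]·[H₂]³ / ([CH₄]·[H₂O]) = (0.11)·(0.036)³ / ((0.047)·(0.28)) = 3.9×10⁻⁴
Qc = 3.9×10⁻⁴ < Kc = 0.0038: net forward reaction.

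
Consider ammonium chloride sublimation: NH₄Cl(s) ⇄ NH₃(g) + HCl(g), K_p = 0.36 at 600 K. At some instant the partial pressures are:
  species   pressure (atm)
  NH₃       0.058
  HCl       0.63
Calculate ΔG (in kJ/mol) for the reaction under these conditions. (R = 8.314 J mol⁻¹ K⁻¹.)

ΔG = -11.4 kJ/mol

(NH₄Cl is a pure solid — omitted from Q_p.)
Q_p = P(NH₃)·P(HCl) = (0.058)·(0.63) = 0.0365
ΔG = RT ln(Q_p/K_p) = (8.314 J mol⁻¹ K⁻¹)(600 K) × ln(0.0365/0.36)
   = (4.988 kJ/mol)(-2.289) = -11.4 kJ/mol
ΔG < 0, so the forward reaction is spontaneous (proceeds forward).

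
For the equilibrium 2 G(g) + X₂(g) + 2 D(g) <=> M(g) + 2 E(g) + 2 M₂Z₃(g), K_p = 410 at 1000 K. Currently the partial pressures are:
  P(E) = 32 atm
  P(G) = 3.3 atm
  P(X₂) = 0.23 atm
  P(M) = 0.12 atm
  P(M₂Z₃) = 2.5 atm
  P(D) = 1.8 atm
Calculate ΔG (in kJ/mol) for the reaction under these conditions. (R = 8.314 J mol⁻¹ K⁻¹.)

ΔG = -12.2 kJ/mol

Q_p = P(M)·P(E)²·P(M₂Z₃)² / (P(G)²·P(X₂)·P(D)²) = (0.12)·(32)²·(2.5)² / ((3.3)²·(0.23)·(1.8)²) = 94.6
ΔG = RT ln(Q_p/K_p) = (8.314 J mol⁻¹ K⁻¹)(1000 K) × ln(94.6/410)
   = (8.314 kJ/mol)(-1.466) = -12.2 kJ/mol
ΔG < 0, so the forward reaction is spontaneous (proceeds forward).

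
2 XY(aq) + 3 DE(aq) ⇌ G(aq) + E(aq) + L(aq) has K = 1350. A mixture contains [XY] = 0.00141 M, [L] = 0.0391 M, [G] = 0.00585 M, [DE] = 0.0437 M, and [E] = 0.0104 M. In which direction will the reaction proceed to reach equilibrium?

to the left

Q = [G]·[E]·[L] / ([XY]²·[DE]³) = (0.00585)·(0.0104)·(0.0391) / ((0.00141)²·(0.0437)³) = 14300
Q = 14300 > K = 1350, so the reverse reaction proceeds.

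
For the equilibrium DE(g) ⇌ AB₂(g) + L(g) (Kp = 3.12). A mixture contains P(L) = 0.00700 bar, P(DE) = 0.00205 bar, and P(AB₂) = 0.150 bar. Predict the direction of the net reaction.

Qp = P(AB₂)·P(L) / P(DE) = (0.150)·(0.00700) / (0.00205) = 0.512
Qp = 0.512 < Kp = 3.12, so the forward reaction proceeds.

forward (toward products)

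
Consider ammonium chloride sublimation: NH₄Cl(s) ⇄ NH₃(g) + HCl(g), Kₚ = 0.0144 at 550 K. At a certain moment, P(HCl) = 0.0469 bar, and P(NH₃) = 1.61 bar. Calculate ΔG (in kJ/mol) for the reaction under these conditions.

(NH₄Cl is a pure solid — omitted from Qₚ.)
Qₚ = P(NH₃)·P(HCl) = (1.61)·(0.0469) = 0.0755
ΔG = RT ln(Qₚ/Kₚ) = (8.314 J mol⁻¹ K⁻¹)(550 K) × ln(0.0755/0.0144)
   = (4.573 kJ/mol)(1.657) = 7.58 kJ/mol
ΔG > 0, so the forward reaction is non-spontaneous (proceeds in reverse).

ΔG = 7.58 kJ/mol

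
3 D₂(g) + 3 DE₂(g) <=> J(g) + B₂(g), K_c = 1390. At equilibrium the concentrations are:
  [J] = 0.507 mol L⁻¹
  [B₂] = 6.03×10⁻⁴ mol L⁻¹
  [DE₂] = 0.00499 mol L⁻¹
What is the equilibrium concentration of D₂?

At equilibrium, K_c = [J]·[B₂] / ([D₂]³·[DE₂]³) = 1390.
(0.507)·(6.03×10⁻⁴) / (([D₂])³·(0.00499)³) = 1390
[D₂]³ = 1.77 ⇒ [D₂] = 1.21 mol L⁻¹

[D₂] = 1.21 mol L⁻¹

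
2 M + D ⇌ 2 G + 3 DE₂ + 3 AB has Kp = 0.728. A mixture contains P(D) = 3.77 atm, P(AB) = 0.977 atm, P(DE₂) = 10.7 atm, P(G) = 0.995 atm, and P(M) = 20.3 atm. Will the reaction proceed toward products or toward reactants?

Qp = P(G)²·P(DE₂)³·P(AB)³ / (P(M)²·P(D)) = (0.995)²·(10.7)³·(0.977)³ / ((20.3)²·(3.77)) = 0.728
Qp = 0.728 = Kp, so the system is already at equilibrium.

neither direction; the system is at equilibrium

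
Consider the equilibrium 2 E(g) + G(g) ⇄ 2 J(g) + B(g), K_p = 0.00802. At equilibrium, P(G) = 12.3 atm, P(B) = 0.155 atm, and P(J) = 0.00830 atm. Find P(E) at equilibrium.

At equilibrium, K_p = P(J)²·P(B) / (P(E)²·P(G)) = 0.00802.
(0.00830)²·(0.155) / ((P(E))²·(12.3)) = 0.00802
P(E)² = 1.08e-4 ⇒ P(E) = 0.0104 atm

P(E) = 0.0104 atm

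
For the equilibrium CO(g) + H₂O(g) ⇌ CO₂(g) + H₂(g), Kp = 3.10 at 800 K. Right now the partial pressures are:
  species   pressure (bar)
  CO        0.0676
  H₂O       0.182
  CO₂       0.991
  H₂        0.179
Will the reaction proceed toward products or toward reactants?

Qp = P(CO₂)·P(H₂) / (P(CO)·P(H₂O)) = (0.991)·(0.179) / ((0.0676)·(0.182)) = 14.4
Qp = 14.4 > Kp = 3.10, so the reverse reaction proceeds.

to the left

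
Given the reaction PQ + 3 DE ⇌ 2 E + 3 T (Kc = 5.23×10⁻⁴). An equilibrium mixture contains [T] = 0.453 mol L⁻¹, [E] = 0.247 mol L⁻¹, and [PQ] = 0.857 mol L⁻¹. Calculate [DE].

[DE] = 2.33 mol L⁻¹

At equilibrium, Kc = [E]²·[T]³ / ([PQ]·[DE]³) = 5.23×10⁻⁴.
(0.247)²·(0.453)³ / ((0.857)·([DE])³) = 5.23×10⁻⁴
[DE]³ = 12.7 ⇒ [DE] = 2.33 mol L⁻¹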